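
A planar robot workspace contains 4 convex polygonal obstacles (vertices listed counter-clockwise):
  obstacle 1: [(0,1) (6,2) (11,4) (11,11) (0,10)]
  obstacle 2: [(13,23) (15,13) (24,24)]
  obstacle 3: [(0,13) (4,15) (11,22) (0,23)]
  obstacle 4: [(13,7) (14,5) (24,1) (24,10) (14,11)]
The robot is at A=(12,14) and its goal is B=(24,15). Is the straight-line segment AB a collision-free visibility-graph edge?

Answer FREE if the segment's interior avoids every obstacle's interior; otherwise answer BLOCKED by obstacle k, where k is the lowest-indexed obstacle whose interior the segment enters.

Obstacle 1 [(0,1) (6,2) (11,4) (11,11) (0,10)]:
  edge (0,1)–(6,2): clear
  edge (6,2)–(11,4): clear
  edge (11,4)–(11,11): clear
  edge (11,11)–(0,10): clear
  edge (0,10)–(0,1): clear
  midpoint (18,29/2) outside
  → clear
Obstacle 2 [(13,23) (15,13) (24,24)]:
  edge (13,23)–(15,13): crosses AB
  edge (15,13)–(24,24): crosses AB
  edge (24,24)–(13,23): clear
  → BLOCKED
Obstacle 3 [(0,13) (4,15) (11,22) (0,23)]:
  edge (0,13)–(4,15): clear
  edge (4,15)–(11,22): clear
  edge (11,22)–(0,23): clear
  edge (0,23)–(0,13): clear
  midpoint (18,29/2) outside
  → clear
Obstacle 4 [(13,7) (14,5) (24,1) (24,10) (14,11)]:
  edge (13,7)–(14,5): clear
  edge (14,5)–(24,1): clear
  edge (24,1)–(24,10): clear
  edge (24,10)–(14,11): clear
  edge (14,11)–(13,7): clear
  midpoint (18,29/2) outside
  → clear

BLOCKED by obstacle 2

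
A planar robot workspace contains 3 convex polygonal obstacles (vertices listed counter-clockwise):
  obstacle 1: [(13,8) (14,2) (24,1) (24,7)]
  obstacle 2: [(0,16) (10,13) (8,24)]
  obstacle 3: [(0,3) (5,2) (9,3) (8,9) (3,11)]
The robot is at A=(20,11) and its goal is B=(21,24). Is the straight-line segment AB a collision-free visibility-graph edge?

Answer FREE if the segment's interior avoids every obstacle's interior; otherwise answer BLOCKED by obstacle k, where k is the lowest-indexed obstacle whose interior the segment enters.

Obstacle 1 [(13,8) (14,2) (24,1) (24,7)]:
  edge (13,8)–(14,2): clear
  edge (14,2)–(24,1): clear
  edge (24,1)–(24,7): clear
  edge (24,7)–(13,8): clear
  midpoint (41/2,35/2) outside
  → clear
Obstacle 2 [(0,16) (10,13) (8,24)]:
  edge (0,16)–(10,13): clear
  edge (10,13)–(8,24): clear
  edge (8,24)–(0,16): clear
  midpoint (41/2,35/2) outside
  → clear
Obstacle 3 [(0,3) (5,2) (9,3) (8,9) (3,11)]:
  edge (0,3)–(5,2): clear
  edge (5,2)–(9,3): clear
  edge (9,3)–(8,9): clear
  edge (8,9)–(3,11): clear
  edge (3,11)–(0,3): clear
  midpoint (41/2,35/2) outside
  → clear

FREE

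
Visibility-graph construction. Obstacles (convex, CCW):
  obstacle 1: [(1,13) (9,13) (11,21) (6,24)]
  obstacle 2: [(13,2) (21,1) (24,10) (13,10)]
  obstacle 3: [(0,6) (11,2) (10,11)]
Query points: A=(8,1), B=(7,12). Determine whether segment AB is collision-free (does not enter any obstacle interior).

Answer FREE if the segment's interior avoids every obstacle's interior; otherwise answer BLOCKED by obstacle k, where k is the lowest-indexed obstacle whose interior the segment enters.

Obstacle 1 [(1,13) (9,13) (11,21) (6,24)]:
  edge (1,13)–(9,13): clear
  edge (9,13)–(11,21): clear
  edge (11,21)–(6,24): clear
  edge (6,24)–(1,13): clear
  midpoint (15/2,13/2) outside
  → clear
Obstacle 2 [(13,2) (21,1) (24,10) (13,10)]:
  edge (13,2)–(21,1): clear
  edge (21,1)–(24,10): clear
  edge (24,10)–(13,10): clear
  edge (13,10)–(13,2): clear
  midpoint (15/2,13/2) outside
  → clear
Obstacle 3 [(0,6) (11,2) (10,11)]:
  edge (0,6)–(11,2): crosses AB
  edge (11,2)–(10,11): clear
  edge (10,11)–(0,6): crosses AB
  → BLOCKED

BLOCKED by obstacle 3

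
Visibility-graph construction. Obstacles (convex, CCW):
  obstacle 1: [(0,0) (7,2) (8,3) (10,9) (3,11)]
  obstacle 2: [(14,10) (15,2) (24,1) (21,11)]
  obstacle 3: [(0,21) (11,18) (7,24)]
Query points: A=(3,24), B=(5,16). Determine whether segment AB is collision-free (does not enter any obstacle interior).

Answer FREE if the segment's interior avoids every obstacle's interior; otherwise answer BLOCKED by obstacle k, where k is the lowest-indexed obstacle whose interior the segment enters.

Obstacle 1 [(0,0) (7,2) (8,3) (10,9) (3,11)]:
  edge (0,0)–(7,2): clear
  edge (7,2)–(8,3): clear
  edge (8,3)–(10,9): clear
  edge (10,9)–(3,11): clear
  edge (3,11)–(0,0): clear
  midpoint (4,20) outside
  → clear
Obstacle 2 [(14,10) (15,2) (24,1) (21,11)]:
  edge (14,10)–(15,2): clear
  edge (15,2)–(24,1): clear
  edge (24,1)–(21,11): clear
  edge (21,11)–(14,10): clear
  midpoint (4,20) outside
  → clear
Obstacle 3 [(0,21) (11,18) (7,24)]:
  edge (0,21)–(11,18): crosses AB
  edge (11,18)–(7,24): clear
  edge (7,24)–(0,21): crosses AB
  → BLOCKED

BLOCKED by obstacle 3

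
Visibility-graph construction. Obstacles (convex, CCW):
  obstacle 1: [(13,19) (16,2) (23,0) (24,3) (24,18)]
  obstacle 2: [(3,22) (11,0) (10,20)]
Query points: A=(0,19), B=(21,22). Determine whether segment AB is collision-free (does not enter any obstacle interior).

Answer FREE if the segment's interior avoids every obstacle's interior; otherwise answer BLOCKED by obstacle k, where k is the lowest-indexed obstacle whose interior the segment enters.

Obstacle 1 [(13,19) (16,2) (23,0) (24,3) (24,18)]:
  edge (13,19)–(16,2): clear
  edge (16,2)–(23,0): clear
  edge (23,0)–(24,3): clear
  edge (24,3)–(24,18): clear
  edge (24,18)–(13,19): clear
  midpoint (21/2,41/2) outside
  → clear
Obstacle 2 [(3,22) (11,0) (10,20)]:
  edge (3,22)–(11,0): crosses AB
  edge (11,0)–(10,20): clear
  edge (10,20)–(3,22): crosses AB
  → BLOCKED

BLOCKED by obstacle 2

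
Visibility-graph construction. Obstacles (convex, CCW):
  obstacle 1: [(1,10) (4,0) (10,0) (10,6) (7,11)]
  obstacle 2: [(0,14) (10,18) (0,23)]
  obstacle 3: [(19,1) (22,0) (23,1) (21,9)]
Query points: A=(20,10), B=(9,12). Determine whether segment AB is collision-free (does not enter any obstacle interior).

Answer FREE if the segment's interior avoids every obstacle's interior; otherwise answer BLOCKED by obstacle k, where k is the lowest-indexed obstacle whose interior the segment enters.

Obstacle 1 [(1,10) (4,0) (10,0) (10,6) (7,11)]:
  edge (1,10)–(4,0): clear
  edge (4,0)–(10,0): clear
  edge (10,0)–(10,6): clear
  edge (10,6)–(7,11): clear
  edge (7,11)–(1,10): clear
  midpoint (29/2,11) outside
  → clear
Obstacle 2 [(0,14) (10,18) (0,23)]:
  edge (0,14)–(10,18): clear
  edge (10,18)–(0,23): clear
  edge (0,23)–(0,14): clear
  midpoint (29/2,11) outside
  → clear
Obstacle 3 [(19,1) (22,0) (23,1) (21,9)]:
  edge (19,1)–(22,0): clear
  edge (22,0)–(23,1): clear
  edge (23,1)–(21,9): clear
  edge (21,9)–(19,1): clear
  midpoint (29/2,11) outside
  → clear

FREE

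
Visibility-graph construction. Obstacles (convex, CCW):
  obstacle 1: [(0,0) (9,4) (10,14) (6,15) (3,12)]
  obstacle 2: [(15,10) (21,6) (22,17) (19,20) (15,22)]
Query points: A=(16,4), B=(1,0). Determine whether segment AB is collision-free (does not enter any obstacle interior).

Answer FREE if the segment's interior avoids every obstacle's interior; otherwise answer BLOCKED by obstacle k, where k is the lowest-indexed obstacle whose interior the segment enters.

FREE

Obstacle 1 [(0,0) (9,4) (10,14) (6,15) (3,12)]:
  edge (0,0)–(9,4): clear
  edge (9,4)–(10,14): clear
  edge (10,14)–(6,15): clear
  edge (6,15)–(3,12): clear
  edge (3,12)–(0,0): clear
  midpoint (17/2,2) outside
  → clear
Obstacle 2 [(15,10) (21,6) (22,17) (19,20) (15,22)]:
  edge (15,10)–(21,6): clear
  edge (21,6)–(22,17): clear
  edge (22,17)–(19,20): clear
  edge (19,20)–(15,22): clear
  edge (15,22)–(15,10): clear
  midpoint (17/2,2) outside
  → clear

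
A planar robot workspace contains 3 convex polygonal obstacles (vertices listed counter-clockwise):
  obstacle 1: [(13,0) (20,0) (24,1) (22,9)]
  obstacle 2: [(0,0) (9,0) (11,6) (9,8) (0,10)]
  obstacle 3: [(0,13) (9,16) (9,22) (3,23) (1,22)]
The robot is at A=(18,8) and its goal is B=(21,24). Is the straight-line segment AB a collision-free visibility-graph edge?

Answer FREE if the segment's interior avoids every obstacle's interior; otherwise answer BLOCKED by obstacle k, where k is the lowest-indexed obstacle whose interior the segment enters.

FREE

Obstacle 1 [(13,0) (20,0) (24,1) (22,9)]:
  edge (13,0)–(20,0): clear
  edge (20,0)–(24,1): clear
  edge (24,1)–(22,9): clear
  edge (22,9)–(13,0): clear
  midpoint (39/2,16) outside
  → clear
Obstacle 2 [(0,0) (9,0) (11,6) (9,8) (0,10)]:
  edge (0,0)–(9,0): clear
  edge (9,0)–(11,6): clear
  edge (11,6)–(9,8): clear
  edge (9,8)–(0,10): clear
  edge (0,10)–(0,0): clear
  midpoint (39/2,16) outside
  → clear
Obstacle 3 [(0,13) (9,16) (9,22) (3,23) (1,22)]:
  edge (0,13)–(9,16): clear
  edge (9,16)–(9,22): clear
  edge (9,22)–(3,23): clear
  edge (3,23)–(1,22): clear
  edge (1,22)–(0,13): clear
  midpoint (39/2,16) outside
  → clear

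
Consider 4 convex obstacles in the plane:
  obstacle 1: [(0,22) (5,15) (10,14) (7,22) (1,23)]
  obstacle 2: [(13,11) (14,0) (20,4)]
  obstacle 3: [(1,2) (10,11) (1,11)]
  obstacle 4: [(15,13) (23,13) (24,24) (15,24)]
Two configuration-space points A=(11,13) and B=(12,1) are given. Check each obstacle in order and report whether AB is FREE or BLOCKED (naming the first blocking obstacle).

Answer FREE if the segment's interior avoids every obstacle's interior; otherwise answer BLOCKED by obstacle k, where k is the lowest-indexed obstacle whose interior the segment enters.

Obstacle 1 [(0,22) (5,15) (10,14) (7,22) (1,23)]:
  edge (0,22)–(5,15): clear
  edge (5,15)–(10,14): clear
  edge (10,14)–(7,22): clear
  edge (7,22)–(1,23): clear
  edge (1,23)–(0,22): clear
  midpoint (23/2,7) outside
  → clear
Obstacle 2 [(13,11) (14,0) (20,4)]:
  edge (13,11)–(14,0): clear
  edge (14,0)–(20,4): clear
  edge (20,4)–(13,11): clear
  midpoint (23/2,7) outside
  → clear
Obstacle 3 [(1,2) (10,11) (1,11)]:
  edge (1,2)–(10,11): clear
  edge (10,11)–(1,11): clear
  edge (1,11)–(1,2): clear
  midpoint (23/2,7) outside
  → clear
Obstacle 4 [(15,13) (23,13) (24,24) (15,24)]:
  edge (15,13)–(23,13): clear
  edge (23,13)–(24,24): clear
  edge (24,24)–(15,24): clear
  edge (15,24)–(15,13): clear
  midpoint (23/2,7) outside
  → clear

FREE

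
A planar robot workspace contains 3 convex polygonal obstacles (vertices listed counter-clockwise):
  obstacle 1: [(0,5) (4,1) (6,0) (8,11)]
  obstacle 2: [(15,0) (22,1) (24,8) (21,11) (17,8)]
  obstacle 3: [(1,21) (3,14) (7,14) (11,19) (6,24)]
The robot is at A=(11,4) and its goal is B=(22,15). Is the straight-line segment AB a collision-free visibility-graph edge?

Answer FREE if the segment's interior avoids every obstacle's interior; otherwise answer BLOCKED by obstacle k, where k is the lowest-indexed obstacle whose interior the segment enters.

FREE

Obstacle 1 [(0,5) (4,1) (6,0) (8,11)]:
  edge (0,5)–(4,1): clear
  edge (4,1)–(6,0): clear
  edge (6,0)–(8,11): clear
  edge (8,11)–(0,5): clear
  midpoint (33/2,19/2) outside
  → clear
Obstacle 2 [(15,0) (22,1) (24,8) (21,11) (17,8)]:
  edge (15,0)–(22,1): clear
  edge (22,1)–(24,8): clear
  edge (24,8)–(21,11): clear
  edge (21,11)–(17,8): clear
  edge (17,8)–(15,0): clear
  midpoint (33/2,19/2) outside
  → clear
Obstacle 3 [(1,21) (3,14) (7,14) (11,19) (6,24)]:
  edge (1,21)–(3,14): clear
  edge (3,14)–(7,14): clear
  edge (7,14)–(11,19): clear
  edge (11,19)–(6,24): clear
  edge (6,24)–(1,21): clear
  midpoint (33/2,19/2) outside
  → clear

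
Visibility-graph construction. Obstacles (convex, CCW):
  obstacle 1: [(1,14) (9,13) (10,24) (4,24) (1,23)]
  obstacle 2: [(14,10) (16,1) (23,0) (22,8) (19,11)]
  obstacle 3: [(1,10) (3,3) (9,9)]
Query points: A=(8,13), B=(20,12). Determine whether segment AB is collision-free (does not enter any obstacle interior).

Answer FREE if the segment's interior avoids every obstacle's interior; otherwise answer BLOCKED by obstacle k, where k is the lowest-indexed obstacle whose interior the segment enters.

Obstacle 1 [(1,14) (9,13) (10,24) (4,24) (1,23)]:
  edge (1,14)–(9,13): clear
  edge (9,13)–(10,24): clear
  edge (10,24)–(4,24): clear
  edge (4,24)–(1,23): clear
  edge (1,23)–(1,14): clear
  midpoint (14,25/2) outside
  → clear
Obstacle 2 [(14,10) (16,1) (23,0) (22,8) (19,11)]:
  edge (14,10)–(16,1): clear
  edge (16,1)–(23,0): clear
  edge (23,0)–(22,8): clear
  edge (22,8)–(19,11): clear
  edge (19,11)–(14,10): clear
  midpoint (14,25/2) outside
  → clear
Obstacle 3 [(1,10) (3,3) (9,9)]:
  edge (1,10)–(3,3): clear
  edge (3,3)–(9,9): clear
  edge (9,9)–(1,10): clear
  midpoint (14,25/2) outside
  → clear

FREE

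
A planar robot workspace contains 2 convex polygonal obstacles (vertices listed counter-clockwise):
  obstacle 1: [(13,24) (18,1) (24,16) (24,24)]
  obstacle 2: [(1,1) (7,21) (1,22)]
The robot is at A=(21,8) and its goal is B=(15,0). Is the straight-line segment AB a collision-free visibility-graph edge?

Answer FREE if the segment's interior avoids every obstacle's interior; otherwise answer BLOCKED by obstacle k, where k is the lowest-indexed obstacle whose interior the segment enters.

Obstacle 1 [(13,24) (18,1) (24,16) (24,24)]:
  edge (13,24)–(18,1): crosses AB
  edge (18,1)–(24,16): crosses AB
  edge (24,16)–(24,24): clear
  edge (24,24)–(13,24): clear
  → BLOCKED
Obstacle 2 [(1,1) (7,21) (1,22)]:
  edge (1,1)–(7,21): clear
  edge (7,21)–(1,22): clear
  edge (1,22)–(1,1): clear
  midpoint (18,4) outside
  → clear

BLOCKED by obstacle 1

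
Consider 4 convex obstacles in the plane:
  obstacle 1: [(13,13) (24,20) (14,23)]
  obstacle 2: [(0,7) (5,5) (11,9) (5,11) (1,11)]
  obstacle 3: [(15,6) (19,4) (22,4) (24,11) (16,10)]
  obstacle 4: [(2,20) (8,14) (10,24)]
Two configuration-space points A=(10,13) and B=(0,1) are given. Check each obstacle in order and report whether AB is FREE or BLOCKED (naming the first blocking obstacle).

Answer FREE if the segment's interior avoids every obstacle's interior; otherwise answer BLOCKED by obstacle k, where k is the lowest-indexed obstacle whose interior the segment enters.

BLOCKED by obstacle 2

Obstacle 1 [(13,13) (24,20) (14,23)]:
  edge (13,13)–(24,20): clear
  edge (24,20)–(14,23): clear
  edge (14,23)–(13,13): clear
  midpoint (5,7) outside
  → clear
Obstacle 2 [(0,7) (5,5) (11,9) (5,11) (1,11)]:
  edge (0,7)–(5,5): crosses AB
  edge (5,5)–(11,9): clear
  edge (11,9)–(5,11): crosses AB
  edge (5,11)–(1,11): clear
  edge (1,11)–(0,7): clear
  → BLOCKED
Obstacle 3 [(15,6) (19,4) (22,4) (24,11) (16,10)]:
  edge (15,6)–(19,4): clear
  edge (19,4)–(22,4): clear
  edge (22,4)–(24,11): clear
  edge (24,11)–(16,10): clear
  edge (16,10)–(15,6): clear
  midpoint (5,7) outside
  → clear
Obstacle 4 [(2,20) (8,14) (10,24)]:
  edge (2,20)–(8,14): clear
  edge (8,14)–(10,24): clear
  edge (10,24)–(2,20): clear
  midpoint (5,7) outside
  → clear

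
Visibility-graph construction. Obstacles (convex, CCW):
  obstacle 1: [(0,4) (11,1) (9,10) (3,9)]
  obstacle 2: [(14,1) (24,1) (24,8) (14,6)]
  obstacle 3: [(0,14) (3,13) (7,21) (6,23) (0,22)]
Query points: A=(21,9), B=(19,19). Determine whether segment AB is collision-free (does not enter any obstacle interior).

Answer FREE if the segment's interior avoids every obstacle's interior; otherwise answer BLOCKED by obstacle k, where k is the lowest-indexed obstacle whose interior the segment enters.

FREE

Obstacle 1 [(0,4) (11,1) (9,10) (3,9)]:
  edge (0,4)–(11,1): clear
  edge (11,1)–(9,10): clear
  edge (9,10)–(3,9): clear
  edge (3,9)–(0,4): clear
  midpoint (20,14) outside
  → clear
Obstacle 2 [(14,1) (24,1) (24,8) (14,6)]:
  edge (14,1)–(24,1): clear
  edge (24,1)–(24,8): clear
  edge (24,8)–(14,6): clear
  edge (14,6)–(14,1): clear
  midpoint (20,14) outside
  → clear
Obstacle 3 [(0,14) (3,13) (7,21) (6,23) (0,22)]:
  edge (0,14)–(3,13): clear
  edge (3,13)–(7,21): clear
  edge (7,21)–(6,23): clear
  edge (6,23)–(0,22): clear
  edge (0,22)–(0,14): clear
  midpoint (20,14) outside
  → clear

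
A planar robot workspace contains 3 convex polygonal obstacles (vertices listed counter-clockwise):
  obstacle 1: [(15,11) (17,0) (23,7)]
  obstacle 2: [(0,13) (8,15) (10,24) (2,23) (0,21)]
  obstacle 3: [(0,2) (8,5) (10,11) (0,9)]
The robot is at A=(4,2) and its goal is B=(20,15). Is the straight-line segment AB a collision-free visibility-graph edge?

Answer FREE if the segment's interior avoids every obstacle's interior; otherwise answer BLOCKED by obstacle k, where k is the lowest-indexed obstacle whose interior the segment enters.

BLOCKED by obstacle 1

Obstacle 1 [(15,11) (17,0) (23,7)]:
  edge (15,11)–(17,0): crosses AB
  edge (17,0)–(23,7): clear
  edge (23,7)–(15,11): crosses AB
  → BLOCKED
Obstacle 2 [(0,13) (8,15) (10,24) (2,23) (0,21)]:
  edge (0,13)–(8,15): clear
  edge (8,15)–(10,24): clear
  edge (10,24)–(2,23): clear
  edge (2,23)–(0,21): clear
  edge (0,21)–(0,13): clear
  midpoint (12,17/2) outside
  → clear
Obstacle 3 [(0,2) (8,5) (10,11) (0,9)]:
  edge (0,2)–(8,5): crosses AB
  edge (8,5)–(10,11): crosses AB
  edge (10,11)–(0,9): clear
  edge (0,9)–(0,2): clear
  → BLOCKED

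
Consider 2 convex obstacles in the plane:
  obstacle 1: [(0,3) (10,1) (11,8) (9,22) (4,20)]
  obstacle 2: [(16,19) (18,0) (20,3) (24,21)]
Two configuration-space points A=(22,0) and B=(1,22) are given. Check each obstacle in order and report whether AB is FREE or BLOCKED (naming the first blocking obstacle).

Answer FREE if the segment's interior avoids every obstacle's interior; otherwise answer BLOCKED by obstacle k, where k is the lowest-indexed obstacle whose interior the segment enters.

BLOCKED by obstacle 1

Obstacle 1 [(0,3) (10,1) (11,8) (9,22) (4,20)]:
  edge (0,3)–(10,1): clear
  edge (10,1)–(11,8): clear
  edge (11,8)–(9,22): crosses AB
  edge (9,22)–(4,20): clear
  edge (4,20)–(0,3): crosses AB
  → BLOCKED
Obstacle 2 [(16,19) (18,0) (20,3) (24,21)]:
  edge (16,19)–(18,0): crosses AB
  edge (18,0)–(20,3): crosses AB
  edge (20,3)–(24,21): clear
  edge (24,21)–(16,19): clear
  → BLOCKED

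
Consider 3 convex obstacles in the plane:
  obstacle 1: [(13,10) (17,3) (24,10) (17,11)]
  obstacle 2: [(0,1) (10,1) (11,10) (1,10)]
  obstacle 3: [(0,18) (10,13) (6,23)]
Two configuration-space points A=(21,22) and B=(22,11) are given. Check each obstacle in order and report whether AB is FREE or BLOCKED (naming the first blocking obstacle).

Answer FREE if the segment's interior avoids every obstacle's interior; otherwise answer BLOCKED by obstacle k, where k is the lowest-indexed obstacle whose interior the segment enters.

FREE

Obstacle 1 [(13,10) (17,3) (24,10) (17,11)]:
  edge (13,10)–(17,3): clear
  edge (17,3)–(24,10): clear
  edge (24,10)–(17,11): clear
  edge (17,11)–(13,10): clear
  midpoint (43/2,33/2) outside
  → clear
Obstacle 2 [(0,1) (10,1) (11,10) (1,10)]:
  edge (0,1)–(10,1): clear
  edge (10,1)–(11,10): clear
  edge (11,10)–(1,10): clear
  edge (1,10)–(0,1): clear
  midpoint (43/2,33/2) outside
  → clear
Obstacle 3 [(0,18) (10,13) (6,23)]:
  edge (0,18)–(10,13): clear
  edge (10,13)–(6,23): clear
  edge (6,23)–(0,18): clear
  midpoint (43/2,33/2) outside
  → clear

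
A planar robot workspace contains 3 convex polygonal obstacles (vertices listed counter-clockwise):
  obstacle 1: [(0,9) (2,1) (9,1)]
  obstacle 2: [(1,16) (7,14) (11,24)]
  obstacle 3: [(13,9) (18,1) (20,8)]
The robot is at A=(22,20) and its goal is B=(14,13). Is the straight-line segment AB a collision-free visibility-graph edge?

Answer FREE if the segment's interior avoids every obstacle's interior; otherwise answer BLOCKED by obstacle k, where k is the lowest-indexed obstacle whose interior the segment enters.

FREE

Obstacle 1 [(0,9) (2,1) (9,1)]:
  edge (0,9)–(2,1): clear
  edge (2,1)–(9,1): clear
  edge (9,1)–(0,9): clear
  midpoint (18,33/2) outside
  → clear
Obstacle 2 [(1,16) (7,14) (11,24)]:
  edge (1,16)–(7,14): clear
  edge (7,14)–(11,24): clear
  edge (11,24)–(1,16): clear
  midpoint (18,33/2) outside
  → clear
Obstacle 3 [(13,9) (18,1) (20,8)]:
  edge (13,9)–(18,1): clear
  edge (18,1)–(20,8): clear
  edge (20,8)–(13,9): clear
  midpoint (18,33/2) outside
  → clear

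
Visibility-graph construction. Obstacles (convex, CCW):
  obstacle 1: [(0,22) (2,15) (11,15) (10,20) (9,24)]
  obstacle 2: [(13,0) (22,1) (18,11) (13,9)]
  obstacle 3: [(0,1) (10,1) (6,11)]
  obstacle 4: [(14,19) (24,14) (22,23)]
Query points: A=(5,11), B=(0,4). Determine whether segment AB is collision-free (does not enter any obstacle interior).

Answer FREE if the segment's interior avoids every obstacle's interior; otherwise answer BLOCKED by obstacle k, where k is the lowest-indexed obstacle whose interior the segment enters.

Obstacle 1 [(0,22) (2,15) (11,15) (10,20) (9,24)]:
  edge (0,22)–(2,15): clear
  edge (2,15)–(11,15): clear
  edge (11,15)–(10,20): clear
  edge (10,20)–(9,24): clear
  edge (9,24)–(0,22): clear
  midpoint (5/2,15/2) outside
  → clear
Obstacle 2 [(13,0) (22,1) (18,11) (13,9)]:
  edge (13,0)–(22,1): clear
  edge (22,1)–(18,11): clear
  edge (18,11)–(13,9): clear
  edge (13,9)–(13,0): clear
  midpoint (5/2,15/2) outside
  → clear
Obstacle 3 [(0,1) (10,1) (6,11)]:
  edge (0,1)–(10,1): clear
  edge (10,1)–(6,11): clear
  edge (6,11)–(0,1): clear
  midpoint (5/2,15/2) outside
  → clear
Obstacle 4 [(14,19) (24,14) (22,23)]:
  edge (14,19)–(24,14): clear
  edge (24,14)–(22,23): clear
  edge (22,23)–(14,19): clear
  midpoint (5/2,15/2) outside
  → clear

FREE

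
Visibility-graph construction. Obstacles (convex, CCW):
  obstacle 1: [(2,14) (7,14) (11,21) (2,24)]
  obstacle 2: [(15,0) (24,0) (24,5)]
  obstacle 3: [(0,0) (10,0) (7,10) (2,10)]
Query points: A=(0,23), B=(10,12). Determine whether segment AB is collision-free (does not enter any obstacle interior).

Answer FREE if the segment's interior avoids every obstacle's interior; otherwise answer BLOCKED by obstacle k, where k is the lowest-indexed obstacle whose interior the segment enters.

Obstacle 1 [(2,14) (7,14) (11,21) (2,24)]:
  edge (2,14)–(7,14): clear
  edge (7,14)–(11,21): crosses AB
  edge (11,21)–(2,24): clear
  edge (2,24)–(2,14): crosses AB
  → BLOCKED
Obstacle 2 [(15,0) (24,0) (24,5)]:
  edge (15,0)–(24,0): clear
  edge (24,0)–(24,5): clear
  edge (24,5)–(15,0): clear
  midpoint (5,35/2) outside
  → clear
Obstacle 3 [(0,0) (10,0) (7,10) (2,10)]:
  edge (0,0)–(10,0): clear
  edge (10,0)–(7,10): clear
  edge (7,10)–(2,10): clear
  edge (2,10)–(0,0): clear
  midpoint (5,35/2) outside
  → clear

BLOCKED by obstacle 1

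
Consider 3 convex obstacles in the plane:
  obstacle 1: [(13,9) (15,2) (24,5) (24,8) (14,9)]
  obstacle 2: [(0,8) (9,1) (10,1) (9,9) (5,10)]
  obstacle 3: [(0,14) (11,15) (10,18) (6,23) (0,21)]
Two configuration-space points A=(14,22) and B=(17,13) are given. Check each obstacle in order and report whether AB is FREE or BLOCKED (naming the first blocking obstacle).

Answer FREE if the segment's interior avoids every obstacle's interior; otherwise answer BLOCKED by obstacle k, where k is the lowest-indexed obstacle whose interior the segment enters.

Obstacle 1 [(13,9) (15,2) (24,5) (24,8) (14,9)]:
  edge (13,9)–(15,2): clear
  edge (15,2)–(24,5): clear
  edge (24,5)–(24,8): clear
  edge (24,8)–(14,9): clear
  edge (14,9)–(13,9): clear
  midpoint (31/2,35/2) outside
  → clear
Obstacle 2 [(0,8) (9,1) (10,1) (9,9) (5,10)]:
  edge (0,8)–(9,1): clear
  edge (9,1)–(10,1): clear
  edge (10,1)–(9,9): clear
  edge (9,9)–(5,10): clear
  edge (5,10)–(0,8): clear
  midpoint (31/2,35/2) outside
  → clear
Obstacle 3 [(0,14) (11,15) (10,18) (6,23) (0,21)]:
  edge (0,14)–(11,15): clear
  edge (11,15)–(10,18): clear
  edge (10,18)–(6,23): clear
  edge (6,23)–(0,21): clear
  edge (0,21)–(0,14): clear
  midpoint (31/2,35/2) outside
  → clear

FREE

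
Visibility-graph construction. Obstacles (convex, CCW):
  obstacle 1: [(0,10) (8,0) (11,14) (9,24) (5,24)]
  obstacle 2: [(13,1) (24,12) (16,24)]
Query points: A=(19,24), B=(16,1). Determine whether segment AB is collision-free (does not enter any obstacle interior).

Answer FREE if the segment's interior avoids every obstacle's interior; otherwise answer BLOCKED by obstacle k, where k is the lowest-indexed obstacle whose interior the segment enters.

Obstacle 1 [(0,10) (8,0) (11,14) (9,24) (5,24)]:
  edge (0,10)–(8,0): clear
  edge (8,0)–(11,14): clear
  edge (11,14)–(9,24): clear
  edge (9,24)–(5,24): clear
  edge (5,24)–(0,10): clear
  midpoint (35/2,25/2) outside
  → clear
Obstacle 2 [(13,1) (24,12) (16,24)]:
  edge (13,1)–(24,12): crosses AB
  edge (24,12)–(16,24): crosses AB
  edge (16,24)–(13,1): clear
  → BLOCKED

BLOCKED by obstacle 2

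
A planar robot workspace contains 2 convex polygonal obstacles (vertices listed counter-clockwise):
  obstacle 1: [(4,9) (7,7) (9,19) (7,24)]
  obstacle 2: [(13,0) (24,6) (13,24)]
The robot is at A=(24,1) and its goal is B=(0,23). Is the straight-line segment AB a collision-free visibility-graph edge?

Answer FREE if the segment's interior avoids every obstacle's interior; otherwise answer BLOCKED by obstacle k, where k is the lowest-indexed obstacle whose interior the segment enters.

BLOCKED by obstacle 1

Obstacle 1 [(4,9) (7,7) (9,19) (7,24)]:
  edge (4,9)–(7,7): clear
  edge (7,7)–(9,19): crosses AB
  edge (9,19)–(7,24): clear
  edge (7,24)–(4,9): crosses AB
  → BLOCKED
Obstacle 2 [(13,0) (24,6) (13,24)]:
  edge (13,0)–(24,6): crosses AB
  edge (24,6)–(13,24): clear
  edge (13,24)–(13,0): crosses AB
  → BLOCKED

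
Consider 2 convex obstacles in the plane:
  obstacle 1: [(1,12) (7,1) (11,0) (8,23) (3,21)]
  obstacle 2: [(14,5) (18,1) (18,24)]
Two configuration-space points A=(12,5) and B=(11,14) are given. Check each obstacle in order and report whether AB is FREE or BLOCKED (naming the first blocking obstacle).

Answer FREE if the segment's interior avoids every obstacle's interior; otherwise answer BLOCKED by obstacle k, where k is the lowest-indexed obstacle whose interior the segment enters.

Obstacle 1 [(1,12) (7,1) (11,0) (8,23) (3,21)]:
  edge (1,12)–(7,1): clear
  edge (7,1)–(11,0): clear
  edge (11,0)–(8,23): clear
  edge (8,23)–(3,21): clear
  edge (3,21)–(1,12): clear
  midpoint (23/2,19/2) outside
  → clear
Obstacle 2 [(14,5) (18,1) (18,24)]:
  edge (14,5)–(18,1): clear
  edge (18,1)–(18,24): clear
  edge (18,24)–(14,5): clear
  midpoint (23/2,19/2) outside
  → clear

FREE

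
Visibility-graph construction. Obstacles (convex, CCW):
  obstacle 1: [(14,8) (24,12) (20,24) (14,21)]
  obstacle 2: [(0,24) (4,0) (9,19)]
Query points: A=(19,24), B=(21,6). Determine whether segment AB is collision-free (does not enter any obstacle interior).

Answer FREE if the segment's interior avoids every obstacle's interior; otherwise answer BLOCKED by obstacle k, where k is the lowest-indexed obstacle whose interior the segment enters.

Obstacle 1 [(14,8) (24,12) (20,24) (14,21)]:
  edge (14,8)–(24,12): crosses AB
  edge (24,12)–(20,24): clear
  edge (20,24)–(14,21): crosses AB
  edge (14,21)–(14,8): clear
  → BLOCKED
Obstacle 2 [(0,24) (4,0) (9,19)]:
  edge (0,24)–(4,0): clear
  edge (4,0)–(9,19): clear
  edge (9,19)–(0,24): clear
  midpoint (20,15) outside
  → clear

BLOCKED by obstacle 1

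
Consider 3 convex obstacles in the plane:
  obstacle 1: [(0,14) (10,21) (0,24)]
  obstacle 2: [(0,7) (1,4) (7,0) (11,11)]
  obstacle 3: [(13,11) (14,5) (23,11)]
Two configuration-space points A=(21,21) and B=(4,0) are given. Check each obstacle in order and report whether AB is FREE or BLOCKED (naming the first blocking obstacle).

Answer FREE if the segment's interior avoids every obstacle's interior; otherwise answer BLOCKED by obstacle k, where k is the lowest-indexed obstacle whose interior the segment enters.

Obstacle 1 [(0,14) (10,21) (0,24)]:
  edge (0,14)–(10,21): clear
  edge (10,21)–(0,24): clear
  edge (0,24)–(0,14): clear
  midpoint (25/2,21/2) outside
  → clear
Obstacle 2 [(0,7) (1,4) (7,0) (11,11)]:
  edge (0,7)–(1,4): clear
  edge (1,4)–(7,0): crosses AB
  edge (7,0)–(11,11): crosses AB
  edge (11,11)–(0,7): clear
  → BLOCKED
Obstacle 3 [(13,11) (14,5) (23,11)]:
  edge (13,11)–(14,5): clear
  edge (14,5)–(23,11): clear
  edge (23,11)–(13,11): clear
  midpoint (25/2,21/2) outside
  → clear

BLOCKED by obstacle 2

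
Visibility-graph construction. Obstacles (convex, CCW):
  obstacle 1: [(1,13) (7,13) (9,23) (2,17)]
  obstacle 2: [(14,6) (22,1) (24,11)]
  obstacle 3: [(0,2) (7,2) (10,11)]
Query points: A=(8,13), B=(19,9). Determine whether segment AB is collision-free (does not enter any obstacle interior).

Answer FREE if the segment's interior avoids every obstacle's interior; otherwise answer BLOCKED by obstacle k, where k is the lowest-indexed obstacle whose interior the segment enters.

FREE

Obstacle 1 [(1,13) (7,13) (9,23) (2,17)]:
  edge (1,13)–(7,13): clear
  edge (7,13)–(9,23): clear
  edge (9,23)–(2,17): clear
  edge (2,17)–(1,13): clear
  midpoint (27/2,11) outside
  → clear
Obstacle 2 [(14,6) (22,1) (24,11)]:
  edge (14,6)–(22,1): clear
  edge (22,1)–(24,11): clear
  edge (24,11)–(14,6): clear
  midpoint (27/2,11) outside
  → clear
Obstacle 3 [(0,2) (7,2) (10,11)]:
  edge (0,2)–(7,2): clear
  edge (7,2)–(10,11): clear
  edge (10,11)–(0,2): clear
  midpoint (27/2,11) outside
  → clear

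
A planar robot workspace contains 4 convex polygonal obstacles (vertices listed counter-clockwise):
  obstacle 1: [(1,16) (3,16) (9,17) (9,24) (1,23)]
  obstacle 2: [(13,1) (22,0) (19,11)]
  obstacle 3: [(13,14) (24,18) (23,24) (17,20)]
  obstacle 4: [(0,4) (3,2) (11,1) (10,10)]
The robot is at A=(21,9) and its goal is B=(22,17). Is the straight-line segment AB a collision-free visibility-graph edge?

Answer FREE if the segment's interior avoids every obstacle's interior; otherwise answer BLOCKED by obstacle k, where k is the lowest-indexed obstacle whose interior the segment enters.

FREE

Obstacle 1 [(1,16) (3,16) (9,17) (9,24) (1,23)]:
  edge (1,16)–(3,16): clear
  edge (3,16)–(9,17): clear
  edge (9,17)–(9,24): clear
  edge (9,24)–(1,23): clear
  edge (1,23)–(1,16): clear
  midpoint (43/2,13) outside
  → clear
Obstacle 2 [(13,1) (22,0) (19,11)]:
  edge (13,1)–(22,0): clear
  edge (22,0)–(19,11): clear
  edge (19,11)–(13,1): clear
  midpoint (43/2,13) outside
  → clear
Obstacle 3 [(13,14) (24,18) (23,24) (17,20)]:
  edge (13,14)–(24,18): clear
  edge (24,18)–(23,24): clear
  edge (23,24)–(17,20): clear
  edge (17,20)–(13,14): clear
  midpoint (43/2,13) outside
  → clear
Obstacle 4 [(0,4) (3,2) (11,1) (10,10)]:
  edge (0,4)–(3,2): clear
  edge (3,2)–(11,1): clear
  edge (11,1)–(10,10): clear
  edge (10,10)–(0,4): clear
  midpoint (43/2,13) outside
  → clear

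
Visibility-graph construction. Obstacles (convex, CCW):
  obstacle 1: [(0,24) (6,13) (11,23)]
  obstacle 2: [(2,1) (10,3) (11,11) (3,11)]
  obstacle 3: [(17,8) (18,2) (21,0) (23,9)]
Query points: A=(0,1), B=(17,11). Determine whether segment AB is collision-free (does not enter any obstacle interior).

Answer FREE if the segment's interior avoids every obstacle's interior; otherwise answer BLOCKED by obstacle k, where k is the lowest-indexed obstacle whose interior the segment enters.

Obstacle 1 [(0,24) (6,13) (11,23)]:
  edge (0,24)–(6,13): clear
  edge (6,13)–(11,23): clear
  edge (11,23)–(0,24): clear
  midpoint (17/2,6) outside
  → clear
Obstacle 2 [(2,1) (10,3) (11,11) (3,11)]:
  edge (2,1)–(10,3): clear
  edge (10,3)–(11,11): crosses AB
  edge (11,11)–(3,11): clear
  edge (3,11)–(2,1): crosses AB
  → BLOCKED
Obstacle 3 [(17,8) (18,2) (21,0) (23,9)]:
  edge (17,8)–(18,2): clear
  edge (18,2)–(21,0): clear
  edge (21,0)–(23,9): clear
  edge (23,9)–(17,8): clear
  midpoint (17/2,6) outside
  → clear

BLOCKED by obstacle 2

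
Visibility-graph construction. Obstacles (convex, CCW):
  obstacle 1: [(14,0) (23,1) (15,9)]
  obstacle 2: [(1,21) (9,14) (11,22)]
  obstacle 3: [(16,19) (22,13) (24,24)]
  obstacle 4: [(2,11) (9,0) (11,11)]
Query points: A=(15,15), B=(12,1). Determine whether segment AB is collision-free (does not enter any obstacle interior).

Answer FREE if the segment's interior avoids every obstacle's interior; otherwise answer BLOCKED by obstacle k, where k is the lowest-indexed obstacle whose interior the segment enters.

Obstacle 1 [(14,0) (23,1) (15,9)]:
  edge (14,0)–(23,1): clear
  edge (23,1)–(15,9): clear
  edge (15,9)–(14,0): clear
  midpoint (27/2,8) outside
  → clear
Obstacle 2 [(1,21) (9,14) (11,22)]:
  edge (1,21)–(9,14): clear
  edge (9,14)–(11,22): clear
  edge (11,22)–(1,21): clear
  midpoint (27/2,8) outside
  → clear
Obstacle 3 [(16,19) (22,13) (24,24)]:
  edge (16,19)–(22,13): clear
  edge (22,13)–(24,24): clear
  edge (24,24)–(16,19): clear
  midpoint (27/2,8) outside
  → clear
Obstacle 4 [(2,11) (9,0) (11,11)]:
  edge (2,11)–(9,0): clear
  edge (9,0)–(11,11): clear
  edge (11,11)–(2,11): clear
  midpoint (27/2,8) outside
  → clear

FREE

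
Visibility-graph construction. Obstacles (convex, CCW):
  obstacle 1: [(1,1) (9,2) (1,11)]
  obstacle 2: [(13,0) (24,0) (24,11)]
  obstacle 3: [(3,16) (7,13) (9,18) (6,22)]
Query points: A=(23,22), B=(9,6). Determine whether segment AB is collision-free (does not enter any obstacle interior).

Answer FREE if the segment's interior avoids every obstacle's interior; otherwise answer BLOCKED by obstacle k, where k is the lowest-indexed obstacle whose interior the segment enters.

FREE

Obstacle 1 [(1,1) (9,2) (1,11)]:
  edge (1,1)–(9,2): clear
  edge (9,2)–(1,11): clear
  edge (1,11)–(1,1): clear
  midpoint (16,14) outside
  → clear
Obstacle 2 [(13,0) (24,0) (24,11)]:
  edge (13,0)–(24,0): clear
  edge (24,0)–(24,11): clear
  edge (24,11)–(13,0): clear
  midpoint (16,14) outside
  → clear
Obstacle 3 [(3,16) (7,13) (9,18) (6,22)]:
  edge (3,16)–(7,13): clear
  edge (7,13)–(9,18): clear
  edge (9,18)–(6,22): clear
  edge (6,22)–(3,16): clear
  midpoint (16,14) outside
  → clear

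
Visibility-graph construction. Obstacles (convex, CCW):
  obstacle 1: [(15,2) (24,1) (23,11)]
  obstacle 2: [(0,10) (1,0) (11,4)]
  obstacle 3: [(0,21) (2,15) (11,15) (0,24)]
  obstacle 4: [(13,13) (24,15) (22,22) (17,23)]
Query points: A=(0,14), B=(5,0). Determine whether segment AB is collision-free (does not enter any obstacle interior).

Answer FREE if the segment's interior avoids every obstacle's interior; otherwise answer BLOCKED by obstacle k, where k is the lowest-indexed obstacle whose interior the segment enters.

BLOCKED by obstacle 2

Obstacle 1 [(15,2) (24,1) (23,11)]:
  edge (15,2)–(24,1): clear
  edge (24,1)–(23,11): clear
  edge (23,11)–(15,2): clear
  midpoint (5/2,7) outside
  → clear
Obstacle 2 [(0,10) (1,0) (11,4)]:
  edge (0,10)–(1,0): clear
  edge (1,0)–(11,4): crosses AB
  edge (11,4)–(0,10): crosses AB
  → BLOCKED
Obstacle 3 [(0,21) (2,15) (11,15) (0,24)]:
  edge (0,21)–(2,15): clear
  edge (2,15)–(11,15): clear
  edge (11,15)–(0,24): clear
  edge (0,24)–(0,21): clear
  midpoint (5/2,7) outside
  → clear
Obstacle 4 [(13,13) (24,15) (22,22) (17,23)]:
  edge (13,13)–(24,15): clear
  edge (24,15)–(22,22): clear
  edge (22,22)–(17,23): clear
  edge (17,23)–(13,13): clear
  midpoint (5/2,7) outside
  → clear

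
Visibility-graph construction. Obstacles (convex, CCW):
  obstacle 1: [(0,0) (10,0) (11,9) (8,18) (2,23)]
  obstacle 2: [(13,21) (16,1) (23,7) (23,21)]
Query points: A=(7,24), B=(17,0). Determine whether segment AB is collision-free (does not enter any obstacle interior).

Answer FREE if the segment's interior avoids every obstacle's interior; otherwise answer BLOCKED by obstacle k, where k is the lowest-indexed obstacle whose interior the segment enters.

BLOCKED by obstacle 2

Obstacle 1 [(0,0) (10,0) (11,9) (8,18) (2,23)]:
  edge (0,0)–(10,0): clear
  edge (10,0)–(11,9): clear
  edge (11,9)–(8,18): clear
  edge (8,18)–(2,23): clear
  edge (2,23)–(0,0): clear
  midpoint (12,12) outside
  → clear
Obstacle 2 [(13,21) (16,1) (23,7) (23,21)]:
  edge (13,21)–(16,1): crosses AB
  edge (16,1)–(23,7): crosses AB
  edge (23,7)–(23,21): clear
  edge (23,21)–(13,21): clear
  → BLOCKED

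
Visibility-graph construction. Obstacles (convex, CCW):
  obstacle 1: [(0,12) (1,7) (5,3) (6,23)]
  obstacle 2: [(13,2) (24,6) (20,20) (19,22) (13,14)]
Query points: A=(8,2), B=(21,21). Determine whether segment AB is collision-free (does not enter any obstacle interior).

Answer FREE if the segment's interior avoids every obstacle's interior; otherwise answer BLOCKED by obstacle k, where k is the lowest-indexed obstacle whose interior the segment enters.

BLOCKED by obstacle 2

Obstacle 1 [(0,12) (1,7) (5,3) (6,23)]:
  edge (0,12)–(1,7): clear
  edge (1,7)–(5,3): clear
  edge (5,3)–(6,23): clear
  edge (6,23)–(0,12): clear
  midpoint (29/2,23/2) outside
  → clear
Obstacle 2 [(13,2) (24,6) (20,20) (19,22) (13,14)]:
  edge (13,2)–(24,6): clear
  edge (24,6)–(20,20): crosses AB
  edge (20,20)–(19,22): clear
  edge (19,22)–(13,14): clear
  edge (13,14)–(13,2): crosses AB
  → BLOCKED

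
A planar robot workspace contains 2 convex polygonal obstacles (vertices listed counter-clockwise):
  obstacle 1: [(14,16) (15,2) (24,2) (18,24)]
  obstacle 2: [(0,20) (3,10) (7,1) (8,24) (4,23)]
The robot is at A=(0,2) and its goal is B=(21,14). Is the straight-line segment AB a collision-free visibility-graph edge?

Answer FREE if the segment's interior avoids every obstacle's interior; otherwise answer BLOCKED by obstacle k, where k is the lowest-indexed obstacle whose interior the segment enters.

Obstacle 1 [(14,16) (15,2) (24,2) (18,24)]:
  edge (14,16)–(15,2): crosses AB
  edge (15,2)–(24,2): clear
  edge (24,2)–(18,24): crosses AB
  edge (18,24)–(14,16): clear
  → BLOCKED
Obstacle 2 [(0,20) (3,10) (7,1) (8,24) (4,23)]:
  edge (0,20)–(3,10): clear
  edge (3,10)–(7,1): crosses AB
  edge (7,1)–(8,24): crosses AB
  edge (8,24)–(4,23): clear
  edge (4,23)–(0,20): clear
  → BLOCKED

BLOCKED by obstacle 1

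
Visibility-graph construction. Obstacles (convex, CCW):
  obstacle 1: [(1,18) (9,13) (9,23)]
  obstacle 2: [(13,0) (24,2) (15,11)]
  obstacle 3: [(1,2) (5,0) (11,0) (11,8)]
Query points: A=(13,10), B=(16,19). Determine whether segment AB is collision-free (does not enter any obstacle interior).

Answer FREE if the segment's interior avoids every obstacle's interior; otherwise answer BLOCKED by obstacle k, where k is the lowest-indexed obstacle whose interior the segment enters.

FREE

Obstacle 1 [(1,18) (9,13) (9,23)]:
  edge (1,18)–(9,13): clear
  edge (9,13)–(9,23): clear
  edge (9,23)–(1,18): clear
  midpoint (29/2,29/2) outside
  → clear
Obstacle 2 [(13,0) (24,2) (15,11)]:
  edge (13,0)–(24,2): clear
  edge (24,2)–(15,11): clear
  edge (15,11)–(13,0): clear
  midpoint (29/2,29/2) outside
  → clear
Obstacle 3 [(1,2) (5,0) (11,0) (11,8)]:
  edge (1,2)–(5,0): clear
  edge (5,0)–(11,0): clear
  edge (11,0)–(11,8): clear
  edge (11,8)–(1,2): clear
  midpoint (29/2,29/2) outside
  → clear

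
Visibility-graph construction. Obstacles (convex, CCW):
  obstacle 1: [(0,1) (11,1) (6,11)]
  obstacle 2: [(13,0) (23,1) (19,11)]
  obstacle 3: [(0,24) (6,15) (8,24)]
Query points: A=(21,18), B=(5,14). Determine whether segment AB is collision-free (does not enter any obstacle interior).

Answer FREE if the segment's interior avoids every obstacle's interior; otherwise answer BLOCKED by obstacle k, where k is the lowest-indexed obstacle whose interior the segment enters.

FREE

Obstacle 1 [(0,1) (11,1) (6,11)]:
  edge (0,1)–(11,1): clear
  edge (11,1)–(6,11): clear
  edge (6,11)–(0,1): clear
  midpoint (13,16) outside
  → clear
Obstacle 2 [(13,0) (23,1) (19,11)]:
  edge (13,0)–(23,1): clear
  edge (23,1)–(19,11): clear
  edge (19,11)–(13,0): clear
  midpoint (13,16) outside
  → clear
Obstacle 3 [(0,24) (6,15) (8,24)]:
  edge (0,24)–(6,15): clear
  edge (6,15)–(8,24): clear
  edge (8,24)–(0,24): clear
  midpoint (13,16) outside
  → clear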